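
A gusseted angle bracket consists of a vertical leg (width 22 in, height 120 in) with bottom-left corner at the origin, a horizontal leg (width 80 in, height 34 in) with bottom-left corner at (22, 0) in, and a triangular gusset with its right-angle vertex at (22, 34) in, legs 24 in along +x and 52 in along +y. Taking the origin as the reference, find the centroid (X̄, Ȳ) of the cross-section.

X̄ = 36.16 in, Ȳ = 39.55 in

Part | A | x̄ᵢ | ȳᵢ | A·x̄ᵢ | A·ȳᵢ
vertical leg | 2640.00 | 11.00 | 60.00 | 29040.00 | 158400.00
horizontal leg | 2720.00 | 62.00 | 17.00 | 168640.00 | 46240.00
gusset | 624.00 | 30.00 | 51.33 | 18720.00 | 32032.00
Σ | 5984.00 |  |  | 216400.00 | 236672.00
X̄ = 216400.00 / 5984.00 = 36.16 in
Ȳ = 236672.00 / 5984.00 = 39.55 in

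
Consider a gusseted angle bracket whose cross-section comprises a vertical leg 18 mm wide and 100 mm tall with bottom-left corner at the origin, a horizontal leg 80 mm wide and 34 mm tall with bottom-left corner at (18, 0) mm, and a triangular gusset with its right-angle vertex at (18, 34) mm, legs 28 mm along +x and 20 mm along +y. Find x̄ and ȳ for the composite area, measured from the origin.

x̄ = 37.84 mm, ȳ = 30.76 mm

vertical leg: A = 18 × 100 = 1800.00, centroid at (9.00, 50.00).
horizontal leg: A = 80 × 34 = 2720.00, centroid at (58.00, 17.00).
gusset: A = ½·28·20 = 280.00, centroid at (27.33, 40.67).
ΣA = 4800.00 mm², ΣAx̄ = 181613.33 mm³, ΣAȳ = 147626.67 mm³.
x̄ = 181613.33/4800.00 = 37.84 mm; ȳ = 147626.67/4800.00 = 30.76 mm.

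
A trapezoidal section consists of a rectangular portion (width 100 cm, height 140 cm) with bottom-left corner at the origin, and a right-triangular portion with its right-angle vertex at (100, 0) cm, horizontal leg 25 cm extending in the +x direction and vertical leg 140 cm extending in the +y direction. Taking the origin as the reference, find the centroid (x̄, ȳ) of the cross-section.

x̄ = 56.48 cm, ȳ = 67.41 cm

rectangular portion: A = 100 × 140 = 14000.00, centroid at (50.00, 70.00).
triangular portion: A = ½·25·140 = 1750.00, centroid at (108.33, 46.67).
ΣA = 15750.00 cm²
ΣAx̄ = (14000.00)(50.00) + (1750.00)(108.33) = 889583.33 cm³
ΣAȳ = (14000.00)(70.00) + (1750.00)(46.67) = 1061666.67 cm³
x̄ = 889583.33 / 15750.00 = 56.48 cm
ȳ = 1061666.67 / 15750.00 = 67.41 cm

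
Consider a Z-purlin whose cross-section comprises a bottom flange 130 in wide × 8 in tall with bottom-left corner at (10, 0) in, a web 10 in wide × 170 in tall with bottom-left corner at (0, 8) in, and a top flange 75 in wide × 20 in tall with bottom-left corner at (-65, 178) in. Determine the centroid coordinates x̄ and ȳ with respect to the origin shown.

Part | A | x̄ᵢ | ȳᵢ | A·x̄ᵢ | A·ȳᵢ
bottom flange | 1040.00 | 75.00 | 4.00 | 78000.00 | 4160.00
web | 1700.00 | 5.00 | 93.00 | 8500.00 | 158100.00
top flange | 1500.00 | -27.50 | 188.00 | -41250.00 | 282000.00
Σ | 4240.00 |  |  | 45250.00 | 444260.00
x̄ = 45250.00 / 4240.00 = 10.67 in
ȳ = 444260.00 / 4240.00 = 104.78 in

x̄ = 10.67 in, ȳ = 104.78 in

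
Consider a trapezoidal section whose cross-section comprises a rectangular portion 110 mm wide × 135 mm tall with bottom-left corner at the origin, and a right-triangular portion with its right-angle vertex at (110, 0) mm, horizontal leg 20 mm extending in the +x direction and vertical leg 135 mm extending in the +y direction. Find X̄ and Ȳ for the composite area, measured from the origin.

X̄ = 60.14 mm, Ȳ = 65.62 mm

Part | A | x̄ᵢ | ȳᵢ | A·x̄ᵢ | A·ȳᵢ
rectangular portion | 14850.00 | 55.00 | 67.50 | 816750.00 | 1002375.00
triangular portion | 1350.00 | 116.67 | 45.00 | 157500.00 | 60750.00
Σ | 16200.00 |  |  | 974250.00 | 1063125.00
X̄ = 974250.00 / 16200.00 = 60.14 mm
Ȳ = 1063125.00 / 16200.00 = 65.62 mm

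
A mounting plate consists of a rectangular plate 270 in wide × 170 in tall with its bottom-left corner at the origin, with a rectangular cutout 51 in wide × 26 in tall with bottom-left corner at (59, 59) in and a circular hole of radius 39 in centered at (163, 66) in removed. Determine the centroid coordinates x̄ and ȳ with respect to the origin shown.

plate: A = 270 × 170 = 45900.00, centroid at (135.00, 85.00).
hole 1: A = −(51 × 26) = -1326.00, centroid at (84.50, 72.00).
hole 2: A = −π·39² = -4778.36, centroid at (163.00, 66.00).
ΣA = 39795.64 in², ΣAx̄ = 5305579.92 in³, ΣAȳ = 3490656.08 in³.
x̄ = 5305579.92/39795.64 = 133.32 in; ȳ = 3490656.08/39795.64 = 87.71 in.

x̄ = 133.32 in, ȳ = 87.71 in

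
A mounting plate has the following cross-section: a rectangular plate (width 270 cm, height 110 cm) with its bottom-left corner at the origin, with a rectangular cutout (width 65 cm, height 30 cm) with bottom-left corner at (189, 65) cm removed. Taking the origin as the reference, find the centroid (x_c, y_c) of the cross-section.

x_c = 128.92 cm, y_c = 53.24 cm

plate: A = 270 × 110 = 29700.00, centroid at (135.00, 55.00).
hole: A = −(65 × 30) = -1950.00, centroid at (221.50, 80.00).
ΣA = 27750.00 cm²
ΣAx_c = (29700.00)(135.00) + (-1950.00)(221.50) = 3577575.00 cm³
ΣAy_c = (29700.00)(55.00) + (-1950.00)(80.00) = 1477500.00 cm³
x_c = 3577575.00 / 27750.00 = 128.92 cm
y_c = 1477500.00 / 27750.00 = 53.24 cm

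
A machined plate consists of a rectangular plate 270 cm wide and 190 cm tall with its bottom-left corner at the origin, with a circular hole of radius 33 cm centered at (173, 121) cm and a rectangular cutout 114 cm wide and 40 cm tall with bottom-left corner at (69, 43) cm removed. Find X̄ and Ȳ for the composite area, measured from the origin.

plate: A = 270 × 190 = 51300.00, centroid at (135.00, 95.00).
hole 1: A = −π·33² = -3421.19, centroid at (173.00, 121.00).
hole 2: A = −(114 × 40) = -4560.00, centroid at (126.00, 63.00).
ΣA = 43318.81 cm², ΣAX̄ = 5759073.37 cm³, ΣAȲ = 4172255.48 cm³.
X̄ = 5759073.37/43318.81 = 132.95 cm; Ȳ = 4172255.48/43318.81 = 96.32 cm.

X̄ = 132.95 cm, Ȳ = 96.32 cm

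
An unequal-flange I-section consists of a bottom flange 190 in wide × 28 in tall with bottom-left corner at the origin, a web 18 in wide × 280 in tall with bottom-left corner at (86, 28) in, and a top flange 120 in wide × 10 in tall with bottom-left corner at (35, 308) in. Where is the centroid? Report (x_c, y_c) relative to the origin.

x_c = 95.00 in, y_c = 112.18 in

bottom flange: A = 190 × 28 = 5320.00, centroid at (95.00, 14.00).
web: A = 18 × 280 = 5040.00, centroid at (95.00, 168.00).
top flange: A = 120 × 10 = 1200.00, centroid at (95.00, 313.00).
ΣA = 11560.00 in², ΣAx_c = 1098200.00 in³, ΣAy_c = 1296800.00 in³.
x_c = 1098200.00/11560.00 = 95.00 in; y_c = 1296800.00/11560.00 = 112.18 in.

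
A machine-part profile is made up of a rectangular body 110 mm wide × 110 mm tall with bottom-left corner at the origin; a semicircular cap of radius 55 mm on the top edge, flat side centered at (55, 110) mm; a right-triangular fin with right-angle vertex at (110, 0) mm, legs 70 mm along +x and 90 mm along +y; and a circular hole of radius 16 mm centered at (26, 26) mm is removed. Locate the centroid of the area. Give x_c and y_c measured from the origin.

rectangular body: A = 110 × 110 = 12100.00, centroid at (55.00, 55.00).
semicircular top: A = ½π·55² = 4751.66, centroid at (55.00, 133.34).
triangular fin: A = ½·70·90 = 3150.00, centroid at (133.33, 30.00).
hole: A = −π·16² = -804.25, centroid at (26.00, 26.00).
ΣA = 19197.41 mm²
ΣAx_c = (12100.00)(55.00) + (4751.66)(55.00) + (3150.00)(133.33) + (-804.25)(26.00) = 1325930.80 mm³
ΣAy_c = (12100.00)(55.00) + (4751.66)(133.34) + (3150.00)(30.00) + (-804.25)(26.00) = 1372688.70 mm³
x_c = 1325930.80 / 19197.41 = 69.07 mm
y_c = 1372688.70 / 19197.41 = 71.50 mm

x_c = 69.07 mm, y_c = 71.50 mm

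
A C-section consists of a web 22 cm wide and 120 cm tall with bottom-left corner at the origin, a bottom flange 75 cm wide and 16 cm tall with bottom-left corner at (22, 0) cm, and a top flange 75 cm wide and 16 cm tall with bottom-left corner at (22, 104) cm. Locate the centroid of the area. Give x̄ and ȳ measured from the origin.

x̄ = 34.10 cm, ȳ = 60.00 cm

Part | A | x̄ᵢ | ȳᵢ | A·x̄ᵢ | A·ȳᵢ
web | 2640.00 | 11.00 | 60.00 | 29040.00 | 158400.00
bottom flange | 1200.00 | 59.50 | 8.00 | 71400.00 | 9600.00
top flange | 1200.00 | 59.50 | 112.00 | 71400.00 | 134400.00
Σ | 5040.00 |  |  | 171840.00 | 302400.00
x̄ = 171840.00 / 5040.00 = 34.10 cm
ȳ = 302400.00 / 5040.00 = 60.00 cm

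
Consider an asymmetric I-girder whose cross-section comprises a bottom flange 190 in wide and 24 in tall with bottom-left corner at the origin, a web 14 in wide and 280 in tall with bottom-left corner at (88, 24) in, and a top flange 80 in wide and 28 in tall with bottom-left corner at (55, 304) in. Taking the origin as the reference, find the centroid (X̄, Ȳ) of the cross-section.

X̄ = 95.00 in, Ȳ = 131.52 in

bottom flange: A = 190 × 24 = 4560.00, centroid at (95.00, 12.00).
web: A = 14 × 280 = 3920.00, centroid at (95.00, 164.00).
top flange: A = 80 × 28 = 2240.00, centroid at (95.00, 318.00).
ΣA = 10720.00 in², ΣAX̄ = 1018400.00 in³, ΣAȲ = 1409920.00 in³.
X̄ = 1018400.00/10720.00 = 95.00 in; Ȳ = 1409920.00/10720.00 = 131.52 in.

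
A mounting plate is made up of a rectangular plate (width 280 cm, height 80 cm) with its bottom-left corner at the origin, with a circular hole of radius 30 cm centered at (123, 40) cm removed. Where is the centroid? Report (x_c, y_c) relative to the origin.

Part | A | x̄ᵢ | ȳᵢ | A·x̄ᵢ | A·ȳᵢ
plate | 22400.00 | 140.00 | 40.00 | 3136000.00 | 896000.00
hole | -2827.43 | 123.00 | 40.00 | -347774.31 | -113097.34
Σ | 19572.57 |  |  | 2788225.69 | 782902.66
x_c = 2788225.69 / 19572.57 = 142.46 cm
y_c = 782902.66 / 19572.57 = 40.00 cm

x_c = 142.46 cm, y_c = 40.00 cm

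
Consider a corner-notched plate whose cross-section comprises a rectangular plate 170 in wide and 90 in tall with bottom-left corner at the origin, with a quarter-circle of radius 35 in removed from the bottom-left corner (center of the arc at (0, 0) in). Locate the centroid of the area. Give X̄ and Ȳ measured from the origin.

X̄ = 89.71 in, Ȳ = 47.02 in

plate: A = 170 × 90 = 15300.00, centroid at (85.00, 45.00).
removed quarter-circle: A = −¼π·35² = -962.11, centroid at (14.85, 14.85).
ΣA = 14337.89 in², ΣAX̄ = 1286208.33 in³, ΣAȲ = 674208.33 in³.
X̄ = 1286208.33/14337.89 = 89.71 in; Ȳ = 674208.33/14337.89 = 47.02 in.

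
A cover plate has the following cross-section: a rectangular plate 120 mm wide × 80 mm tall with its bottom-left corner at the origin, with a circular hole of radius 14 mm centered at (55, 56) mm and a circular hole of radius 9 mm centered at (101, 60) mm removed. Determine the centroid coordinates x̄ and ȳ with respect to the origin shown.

x̄ = 59.16 mm, ȳ = 38.29 mm

plate: A = 120 × 80 = 9600.00, centroid at (60.00, 40.00).
hole 1: A = −π·14² = -615.75, centroid at (55.00, 56.00).
hole 2: A = −π·9² = -254.47, centroid at (101.00, 60.00).
ΣA = 8729.78 mm², ΣAx̄ = 516432.26 mm³, ΣAȳ = 334249.74 mm³.
x̄ = 516432.26/8729.78 = 59.16 mm; ȳ = 334249.74/8729.78 = 38.29 mm.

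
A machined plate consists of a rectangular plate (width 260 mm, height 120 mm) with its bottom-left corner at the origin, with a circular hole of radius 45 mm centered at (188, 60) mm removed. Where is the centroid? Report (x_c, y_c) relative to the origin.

x_c = 115.14 mm, y_c = 60.00 mm

plate: A = 260 × 120 = 31200.00, centroid at (130.00, 60.00).
hole: A = −π·45² = -6361.73, centroid at (188.00, 60.00).
ΣA = 24838.27 mm², ΣAx_c = 2859995.68 mm³, ΣAy_c = 1490296.49 mm³.
x_c = 2859995.68/24838.27 = 115.14 mm; y_c = 1490296.49/24838.27 = 60.00 mm.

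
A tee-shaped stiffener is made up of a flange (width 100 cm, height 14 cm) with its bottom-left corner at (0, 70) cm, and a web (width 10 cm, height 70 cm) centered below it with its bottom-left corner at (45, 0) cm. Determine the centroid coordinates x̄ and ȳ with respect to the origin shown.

x̄ = 50.00 cm, ȳ = 63.00 cm

web: A = 10 × 70 = 700.00, centroid at (50.00, 35.00).
flange: A = 100 × 14 = 1400.00, centroid at (50.00, 77.00).
ΣA = 2100.00 cm², ΣAx̄ = 105000.00 cm³, ΣAȳ = 132300.00 cm³.
x̄ = 105000.00/2100.00 = 50.00 cm; ȳ = 132300.00/2100.00 = 63.00 cm.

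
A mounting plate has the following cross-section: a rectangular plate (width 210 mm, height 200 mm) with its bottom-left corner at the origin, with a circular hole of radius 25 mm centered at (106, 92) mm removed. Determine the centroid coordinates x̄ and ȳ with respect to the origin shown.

Part | A | x̄ᵢ | ȳᵢ | A·x̄ᵢ | A·ȳᵢ
plate | 42000.00 | 105.00 | 100.00 | 4410000.00 | 4200000.00
hole | -1963.50 | 106.00 | 92.00 | -208130.51 | -180641.58
Σ | 40036.50 |  |  | 4201869.49 | 4019358.42
x̄ = 4201869.49 / 40036.50 = 104.95 mm
ȳ = 4019358.42 / 40036.50 = 100.39 mm

x̄ = 104.95 mm, ȳ = 100.39 mm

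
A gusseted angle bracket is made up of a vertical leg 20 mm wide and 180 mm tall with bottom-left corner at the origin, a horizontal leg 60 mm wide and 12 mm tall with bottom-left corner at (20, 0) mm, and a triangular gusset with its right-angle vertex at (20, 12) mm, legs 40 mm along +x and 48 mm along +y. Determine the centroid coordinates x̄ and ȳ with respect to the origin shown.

vertical leg: A = 20 × 180 = 3600.00, centroid at (10.00, 90.00).
horizontal leg: A = 60 × 12 = 720.00, centroid at (50.00, 6.00).
gusset: A = ½·40·48 = 960.00, centroid at (33.33, 28.00).
ΣA = 5280.00 mm², ΣAx̄ = 104000.00 mm³, ΣAȳ = 355200.00 mm³.
x̄ = 104000.00/5280.00 = 19.70 mm; ȳ = 355200.00/5280.00 = 67.27 mm.

x̄ = 19.70 mm, ȳ = 67.27 mm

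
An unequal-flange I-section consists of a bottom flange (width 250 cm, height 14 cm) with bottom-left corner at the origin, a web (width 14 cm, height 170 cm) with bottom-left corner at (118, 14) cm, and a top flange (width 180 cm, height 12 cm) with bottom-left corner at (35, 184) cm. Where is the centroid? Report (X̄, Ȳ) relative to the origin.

X̄ = 125.00 cm, Ȳ = 83.40 cm

Part | A | x̄ᵢ | ȳᵢ | A·x̄ᵢ | A·ȳᵢ
bottom flange | 3500.00 | 125.00 | 7.00 | 437500.00 | 24500.00
web | 2380.00 | 125.00 | 99.00 | 297500.00 | 235620.00
top flange | 2160.00 | 125.00 | 190.00 | 270000.00 | 410400.00
Σ | 8040.00 |  |  | 1005000.00 | 670520.00
X̄ = 1005000.00 / 8040.00 = 125.00 cm
Ȳ = 670520.00 / 8040.00 = 83.40 cm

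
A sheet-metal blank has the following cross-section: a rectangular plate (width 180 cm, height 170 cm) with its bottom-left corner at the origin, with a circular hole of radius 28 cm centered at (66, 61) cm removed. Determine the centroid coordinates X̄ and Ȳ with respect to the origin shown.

X̄ = 92.10 cm, Ȳ = 87.10 cm

plate: A = 180 × 170 = 30600.00, centroid at (90.00, 85.00).
hole: A = −π·28² = -2463.01, centroid at (66.00, 61.00).
ΣA = 28136.99 cm², ΣAX̄ = 2591441.43 cm³, ΣAȲ = 2450756.47 cm³.
X̄ = 2591441.43/28136.99 = 92.10 cm; Ȳ = 2450756.47/28136.99 = 87.10 cm.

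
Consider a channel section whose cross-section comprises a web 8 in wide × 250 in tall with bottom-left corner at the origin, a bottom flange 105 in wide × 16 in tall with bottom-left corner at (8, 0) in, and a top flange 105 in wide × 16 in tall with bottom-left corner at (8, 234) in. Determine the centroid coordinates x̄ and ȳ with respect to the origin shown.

Part | A | x̄ᵢ | ȳᵢ | A·x̄ᵢ | A·ȳᵢ
web | 2000.00 | 4.00 | 125.00 | 8000.00 | 250000.00
bottom flange | 1680.00 | 60.50 | 8.00 | 101640.00 | 13440.00
top flange | 1680.00 | 60.50 | 242.00 | 101640.00 | 406560.00
Σ | 5360.00 |  |  | 211280.00 | 670000.00
x̄ = 211280.00 / 5360.00 = 39.42 in
ȳ = 670000.00 / 5360.00 = 125.00 in

x̄ = 39.42 in, ȳ = 125.00 in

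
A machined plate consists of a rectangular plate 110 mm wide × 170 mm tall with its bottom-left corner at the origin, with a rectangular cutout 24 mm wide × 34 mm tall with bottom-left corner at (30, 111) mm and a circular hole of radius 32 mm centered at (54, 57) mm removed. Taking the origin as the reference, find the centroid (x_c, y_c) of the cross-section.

plate: A = 110 × 170 = 18700.00, centroid at (55.00, 85.00).
hole 1: A = −(24 × 34) = -816.00, centroid at (42.00, 128.00).
hole 2: A = −π·32² = -3216.99, centroid at (54.00, 57.00).
ΣA = 14667.01 mm², ΣAx_c = 820510.49 mm³, ΣAy_c = 1301683.52 mm³.
x_c = 820510.49/14667.01 = 55.94 mm; y_c = 1301683.52/14667.01 = 88.75 mm.

x_c = 55.94 mm, y_c = 88.75 mm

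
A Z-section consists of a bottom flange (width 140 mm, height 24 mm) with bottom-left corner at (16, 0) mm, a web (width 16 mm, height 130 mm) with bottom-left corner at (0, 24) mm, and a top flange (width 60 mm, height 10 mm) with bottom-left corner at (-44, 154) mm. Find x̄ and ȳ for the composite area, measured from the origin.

x̄ = 49.21 mm, ȳ = 53.12 mm

Part | A | x̄ᵢ | ȳᵢ | A·x̄ᵢ | A·ȳᵢ
bottom flange | 3360.00 | 86.00 | 12.00 | 288960.00 | 40320.00
web | 2080.00 | 8.00 | 89.00 | 16640.00 | 185120.00
top flange | 600.00 | -14.00 | 159.00 | -8400.00 | 95400.00
Σ | 6040.00 |  |  | 297200.00 | 320840.00
x̄ = 297200.00 / 6040.00 = 49.21 mm
ȳ = 320840.00 / 6040.00 = 53.12 mm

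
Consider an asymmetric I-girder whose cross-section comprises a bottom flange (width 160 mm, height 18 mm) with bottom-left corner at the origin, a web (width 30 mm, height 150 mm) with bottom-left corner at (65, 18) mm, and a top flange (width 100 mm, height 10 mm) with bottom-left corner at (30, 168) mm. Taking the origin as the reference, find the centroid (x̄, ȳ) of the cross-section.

x̄ = 80.00 mm, ȳ = 73.68 mm

Part | A | x̄ᵢ | ȳᵢ | A·x̄ᵢ | A·ȳᵢ
bottom flange | 2880.00 | 80.00 | 9.00 | 230400.00 | 25920.00
web | 4500.00 | 80.00 | 93.00 | 360000.00 | 418500.00
top flange | 1000.00 | 80.00 | 173.00 | 80000.00 | 173000.00
Σ | 8380.00 |  |  | 670400.00 | 617420.00
x̄ = 670400.00 / 8380.00 = 80.00 mm
ȳ = 617420.00 / 8380.00 = 73.68 mm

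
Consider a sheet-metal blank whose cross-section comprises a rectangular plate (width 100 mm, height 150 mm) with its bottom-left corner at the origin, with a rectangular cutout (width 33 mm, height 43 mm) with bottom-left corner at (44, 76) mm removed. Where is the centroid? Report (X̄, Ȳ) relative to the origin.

X̄ = 48.90 mm, Ȳ = 72.65 mm

Part | A | x̄ᵢ | ȳᵢ | A·x̄ᵢ | A·ȳᵢ
plate | 15000.00 | 50.00 | 75.00 | 750000.00 | 1125000.00
hole | -1419.00 | 60.50 | 97.50 | -85849.50 | -138352.50
Σ | 13581.00 |  |  | 664150.50 | 986647.50
X̄ = 664150.50 / 13581.00 = 48.90 mm
Ȳ = 986647.50 / 13581.00 = 72.65 mm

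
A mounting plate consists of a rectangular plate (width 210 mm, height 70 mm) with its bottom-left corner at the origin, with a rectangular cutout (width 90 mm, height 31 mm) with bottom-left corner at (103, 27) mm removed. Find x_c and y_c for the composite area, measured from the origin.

plate: A = 210 × 70 = 14700.00, centroid at (105.00, 35.00).
hole: A = −(90 × 31) = -2790.00, centroid at (148.00, 42.50).
ΣA = 11910.00 mm², ΣAx_c = 1130580.00 mm³, ΣAy_c = 395925.00 mm³.
x_c = 1130580.00/11910.00 = 94.93 mm; y_c = 395925.00/11910.00 = 33.24 mm.

x_c = 94.93 mm, y_c = 33.24 mm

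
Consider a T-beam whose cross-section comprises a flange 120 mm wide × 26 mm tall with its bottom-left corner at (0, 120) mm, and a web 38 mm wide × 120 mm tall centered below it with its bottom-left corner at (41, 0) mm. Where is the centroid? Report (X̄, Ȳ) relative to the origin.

X̄ = 60.00 mm, Ȳ = 89.66 mm

web: A = 38 × 120 = 4560.00, centroid at (60.00, 60.00).
flange: A = 120 × 26 = 3120.00, centroid at (60.00, 133.00).
ΣA = 7680.00 mm²
ΣAX̄ = (4560.00)(60.00) + (3120.00)(60.00) = 460800.00 mm³
ΣAȲ = (4560.00)(60.00) + (3120.00)(133.00) = 688560.00 mm³
X̄ = 460800.00 / 7680.00 = 60.00 mm
Ȳ = 688560.00 / 7680.00 = 89.66 mm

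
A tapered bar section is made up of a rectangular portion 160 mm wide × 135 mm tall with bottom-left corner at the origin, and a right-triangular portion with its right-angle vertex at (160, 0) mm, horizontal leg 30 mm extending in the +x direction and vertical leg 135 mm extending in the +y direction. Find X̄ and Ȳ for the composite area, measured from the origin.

rectangular portion: A = 160 × 135 = 21600.00, centroid at (80.00, 67.50).
triangular portion: A = ½·30·135 = 2025.00, centroid at (170.00, 45.00).
ΣA = 23625.00 mm², ΣAX̄ = 2072250.00 mm³, ΣAȲ = 1549125.00 mm³.
X̄ = 2072250.00/23625.00 = 87.71 mm; Ȳ = 1549125.00/23625.00 = 65.57 mm.

X̄ = 87.71 mm, Ȳ = 65.57 mm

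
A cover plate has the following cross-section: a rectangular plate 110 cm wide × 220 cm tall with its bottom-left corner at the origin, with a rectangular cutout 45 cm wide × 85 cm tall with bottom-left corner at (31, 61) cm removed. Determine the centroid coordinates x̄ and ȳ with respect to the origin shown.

plate: A = 110 × 220 = 24200.00, centroid at (55.00, 110.00).
hole: A = −(45 × 85) = -3825.00, centroid at (53.50, 103.50).
ΣA = 20375.00 cm², ΣAx̄ = 1126362.50 cm³, ΣAȳ = 2266112.50 cm³.
x̄ = 1126362.50/20375.00 = 55.28 cm; ȳ = 2266112.50/20375.00 = 111.22 cm.

x̄ = 55.28 cm, ȳ = 111.22 cm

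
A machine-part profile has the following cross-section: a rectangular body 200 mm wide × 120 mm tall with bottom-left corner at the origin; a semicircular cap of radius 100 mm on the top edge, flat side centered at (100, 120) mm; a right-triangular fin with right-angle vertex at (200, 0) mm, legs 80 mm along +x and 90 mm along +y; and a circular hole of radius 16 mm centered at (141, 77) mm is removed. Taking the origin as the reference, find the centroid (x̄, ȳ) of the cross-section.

Part | A | x̄ᵢ | ȳᵢ | A·x̄ᵢ | A·ȳᵢ
rectangular body | 24000.00 | 100.00 | 60.00 | 2400000.00 | 1440000.00
semicircular top | 15707.96 | 100.00 | 162.44 | 1570796.33 | 2551622.26
triangular fin | 3600.00 | 226.67 | 30.00 | 816000.00 | 108000.00
hole | -804.25 | 141.00 | 77.00 | -113398.93 | -61927.07
Σ | 42503.72 |  |  | 4673397.40 | 4037695.18
x̄ = 4673397.40 / 42503.72 = 109.95 mm
ȳ = 4037695.18 / 42503.72 = 95.00 mm

x̄ = 109.95 mm, ȳ = 95.00 mm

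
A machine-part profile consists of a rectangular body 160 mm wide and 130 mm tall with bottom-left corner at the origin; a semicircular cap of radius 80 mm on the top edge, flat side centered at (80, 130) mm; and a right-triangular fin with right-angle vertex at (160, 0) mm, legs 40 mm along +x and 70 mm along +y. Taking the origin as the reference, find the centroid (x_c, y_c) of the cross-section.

x_c = 84.05 mm, y_c = 94.03 mm

rectangular body: A = 160 × 130 = 20800.00, centroid at (80.00, 65.00).
semicircular top: A = ½π·80² = 10053.10, centroid at (80.00, 163.95).
triangular fin: A = ½·40·70 = 1400.00, centroid at (173.33, 23.33).
ΣA = 32253.10 mm²
ΣAx_c = (20800.00)(80.00) + (10053.10)(80.00) + (1400.00)(173.33) = 2710914.39 mm³
ΣAy_c = (20800.00)(65.00) + (10053.10)(163.95) + (1400.00)(23.33) = 3032902.54 mm³
x_c = 2710914.39 / 32253.10 = 84.05 mm
y_c = 3032902.54 / 32253.10 = 94.03 mm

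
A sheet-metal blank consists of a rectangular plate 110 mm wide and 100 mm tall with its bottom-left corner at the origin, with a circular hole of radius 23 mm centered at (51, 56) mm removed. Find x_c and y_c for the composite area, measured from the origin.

x_c = 55.71 mm, y_c = 48.93 mm

Part | A | x̄ᵢ | ȳᵢ | A·x̄ᵢ | A·ȳᵢ
plate | 11000.00 | 55.00 | 50.00 | 605000.00 | 550000.00
hole | -1661.90 | 51.00 | 56.00 | -84757.03 | -93066.54
Σ | 9338.10 |  |  | 520242.97 | 456933.46
x_c = 520242.97 / 9338.10 = 55.71 mm
y_c = 456933.46 / 9338.10 = 48.93 mm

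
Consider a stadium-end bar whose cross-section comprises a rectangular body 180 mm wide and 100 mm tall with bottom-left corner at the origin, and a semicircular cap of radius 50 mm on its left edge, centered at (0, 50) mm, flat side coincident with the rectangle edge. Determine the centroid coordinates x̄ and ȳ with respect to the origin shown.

x̄ = 70.08 mm, ȳ = 50.00 mm

Part | A | x̄ᵢ | ȳᵢ | A·x̄ᵢ | A·ȳᵢ
rectangular body | 18000.00 | 90.00 | 50.00 | 1620000.00 | 900000.00
semicircular end | 3926.99 | -21.22 | 50.00 | -83333.33 | 196349.54
Σ | 21926.99 |  |  | 1536666.67 | 1096349.54
x̄ = 1536666.67 / 21926.99 = 70.08 mm
ȳ = 1096349.54 / 21926.99 = 50.00 mm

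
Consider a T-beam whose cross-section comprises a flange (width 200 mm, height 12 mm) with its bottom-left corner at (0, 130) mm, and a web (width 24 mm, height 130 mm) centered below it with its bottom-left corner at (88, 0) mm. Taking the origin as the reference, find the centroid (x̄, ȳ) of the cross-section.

x̄ = 100.00 mm, ȳ = 95.87 mm

web: A = 24 × 130 = 3120.00, centroid at (100.00, 65.00).
flange: A = 200 × 12 = 2400.00, centroid at (100.00, 136.00).
ΣA = 5520.00 mm²
ΣAx̄ = (3120.00)(100.00) + (2400.00)(100.00) = 552000.00 mm³
ΣAȳ = (3120.00)(65.00) + (2400.00)(136.00) = 529200.00 mm³
x̄ = 552000.00 / 5520.00 = 100.00 mm
ȳ = 529200.00 / 5520.00 = 95.87 mm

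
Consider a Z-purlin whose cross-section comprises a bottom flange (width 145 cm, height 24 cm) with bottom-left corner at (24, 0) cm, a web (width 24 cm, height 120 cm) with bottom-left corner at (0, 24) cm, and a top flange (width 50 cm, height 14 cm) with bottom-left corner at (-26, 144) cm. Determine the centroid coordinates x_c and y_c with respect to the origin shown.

x_c = 52.36 cm, y_c = 55.15 cm

bottom flange: A = 145 × 24 = 3480.00, centroid at (96.50, 12.00).
web: A = 24 × 120 = 2880.00, centroid at (12.00, 84.00).
top flange: A = 50 × 14 = 700.00, centroid at (-1.00, 151.00).
ΣA = 7060.00 cm²
ΣAx_c = (3480.00)(96.50) + (2880.00)(12.00) + (700.00)(-1.00) = 369680.00 cm³
ΣAy_c = (3480.00)(12.00) + (2880.00)(84.00) + (700.00)(151.00) = 389380.00 cm³
x_c = 369680.00 / 7060.00 = 52.36 cm
y_c = 389380.00 / 7060.00 = 55.15 cm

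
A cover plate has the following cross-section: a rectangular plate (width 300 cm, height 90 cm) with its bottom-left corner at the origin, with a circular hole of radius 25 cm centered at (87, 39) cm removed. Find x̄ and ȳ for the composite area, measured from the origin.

plate: A = 300 × 90 = 27000.00, centroid at (150.00, 45.00).
hole: A = −π·25² = -1963.50, centroid at (87.00, 39.00).
ΣA = 25036.50 cm²
ΣAx̄ = (27000.00)(150.00) + (-1963.50)(87.00) = 3879175.90 cm³
ΣAȳ = (27000.00)(45.00) + (-1963.50)(39.00) = 1138423.68 cm³
x̄ = 3879175.90 / 25036.50 = 154.94 cm
ȳ = 1138423.68 / 25036.50 = 45.47 cm

x̄ = 154.94 cm, ȳ = 45.47 cm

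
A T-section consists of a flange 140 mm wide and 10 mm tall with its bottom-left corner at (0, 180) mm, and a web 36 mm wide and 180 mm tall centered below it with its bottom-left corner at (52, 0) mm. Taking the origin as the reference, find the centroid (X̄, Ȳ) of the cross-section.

X̄ = 70.00 mm, Ȳ = 106.88 mm

web: A = 36 × 180 = 6480.00, centroid at (70.00, 90.00).
flange: A = 140 × 10 = 1400.00, centroid at (70.00, 185.00).
ΣA = 7880.00 mm², ΣAX̄ = 551600.00 mm³, ΣAȲ = 842200.00 mm³.
X̄ = 551600.00/7880.00 = 70.00 mm; Ȳ = 842200.00/7880.00 = 106.88 mm.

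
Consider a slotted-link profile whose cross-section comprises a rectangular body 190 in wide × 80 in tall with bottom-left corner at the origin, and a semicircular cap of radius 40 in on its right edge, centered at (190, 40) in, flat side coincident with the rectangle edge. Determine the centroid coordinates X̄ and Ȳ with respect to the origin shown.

X̄ = 110.89 in, Ȳ = 40.00 in

Part | A | x̄ᵢ | ȳᵢ | A·x̄ᵢ | A·ȳᵢ
rectangular body | 15200.00 | 95.00 | 40.00 | 1444000.00 | 608000.00
semicircular end | 2513.27 | 206.98 | 40.00 | 520188.75 | 100530.96
Σ | 17713.27 |  |  | 1964188.75 | 708530.96
X̄ = 1964188.75 / 17713.27 = 110.89 in
Ȳ = 708530.96 / 17713.27 = 40.00 in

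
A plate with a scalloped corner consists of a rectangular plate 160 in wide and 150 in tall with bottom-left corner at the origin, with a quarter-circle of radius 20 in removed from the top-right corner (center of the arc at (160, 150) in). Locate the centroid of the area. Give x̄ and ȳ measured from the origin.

plate: A = 160 × 150 = 24000.00, centroid at (80.00, 75.00).
removed quarter-circle: A = −¼π·20² = -314.16, centroid at (151.51, 141.51).
ΣA = 23685.84 in²
ΣAx̄ = (24000.00)(80.00) + (-314.16)(151.51) = 1872401.18 in³
ΣAȳ = (24000.00)(75.00) + (-314.16)(141.51) = 1755542.78 in³
x̄ = 1872401.18 / 23685.84 = 79.05 in
ȳ = 1755542.78 / 23685.84 = 74.12 in

x̄ = 79.05 in, ȳ = 74.12 in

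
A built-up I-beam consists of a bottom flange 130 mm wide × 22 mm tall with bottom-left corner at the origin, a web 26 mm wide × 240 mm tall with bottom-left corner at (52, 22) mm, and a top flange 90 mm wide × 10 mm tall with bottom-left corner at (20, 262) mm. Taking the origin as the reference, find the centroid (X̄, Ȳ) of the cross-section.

X̄ = 65.00 mm, Ȳ = 115.78 mm

bottom flange: A = 130 × 22 = 2860.00, centroid at (65.00, 11.00).
web: A = 26 × 240 = 6240.00, centroid at (65.00, 142.00).
top flange: A = 90 × 10 = 900.00, centroid at (65.00, 267.00).
ΣA = 10000.00 mm²
ΣAX̄ = (2860.00)(65.00) + (6240.00)(65.00) + (900.00)(65.00) = 650000.00 mm³
ΣAȲ = (2860.00)(11.00) + (6240.00)(142.00) + (900.00)(267.00) = 1157840.00 mm³
X̄ = 650000.00 / 10000.00 = 65.00 mm
Ȳ = 1157840.00 / 10000.00 = 115.78 mm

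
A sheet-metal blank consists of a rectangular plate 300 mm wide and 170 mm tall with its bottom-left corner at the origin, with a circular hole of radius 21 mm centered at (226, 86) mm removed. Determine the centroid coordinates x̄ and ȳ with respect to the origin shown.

Part | A | x̄ᵢ | ȳᵢ | A·x̄ᵢ | A·ȳᵢ
plate | 51000.00 | 150.00 | 85.00 | 7650000.00 | 4335000.00
hole | -1385.44 | 226.00 | 86.00 | -313109.97 | -119148.04
Σ | 49614.56 |  |  | 7336890.03 | 4215851.96
x̄ = 7336890.03 / 49614.56 = 147.88 mm
ȳ = 4215851.96 / 49614.56 = 84.97 mm

x̄ = 147.88 mm, ȳ = 84.97 mm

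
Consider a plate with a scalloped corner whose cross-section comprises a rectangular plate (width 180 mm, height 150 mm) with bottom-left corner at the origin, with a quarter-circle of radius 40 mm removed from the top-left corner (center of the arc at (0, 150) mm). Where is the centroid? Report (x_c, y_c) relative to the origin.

Part | A | x̄ᵢ | ȳᵢ | A·x̄ᵢ | A·ȳᵢ
plate | 27000.00 | 90.00 | 75.00 | 2430000.00 | 2025000.00
removed quarter-circle | -1256.64 | 16.98 | 133.02 | -21333.33 | -167162.23
Σ | 25743.36 |  |  | 2408666.67 | 1857837.77
x_c = 2408666.67 / 25743.36 = 93.56 mm
y_c = 1857837.77 / 25743.36 = 72.17 mm

x_c = 93.56 mm, y_c = 72.17 mm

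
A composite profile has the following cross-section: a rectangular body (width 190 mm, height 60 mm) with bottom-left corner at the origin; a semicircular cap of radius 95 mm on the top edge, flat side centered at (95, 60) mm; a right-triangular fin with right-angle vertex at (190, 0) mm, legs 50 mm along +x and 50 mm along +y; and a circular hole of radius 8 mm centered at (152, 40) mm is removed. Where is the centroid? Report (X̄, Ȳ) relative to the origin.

rectangular body: A = 190 × 60 = 11400.00, centroid at (95.00, 30.00).
semicircular top: A = ½π·95² = 14176.44, centroid at (95.00, 100.32).
triangular fin: A = ½·50·50 = 1250.00, centroid at (206.67, 16.67).
hole: A = −π·8² = -201.06, centroid at (152.00, 40.00).
ΣA = 26625.37 mm²
ΣAX̄ = (11400.00)(95.00) + (14176.44)(95.00) + (1250.00)(206.67) + (-201.06)(152.00) = 2657533.42 mm³
ΣAȲ = (11400.00)(30.00) + (14176.44)(100.32) + (1250.00)(16.67) + (-201.06)(40.00) = 1776960.40 mm³
X̄ = 2657533.42 / 26625.37 = 99.81 mm
Ȳ = 1776960.40 / 26625.37 = 66.74 mm

X̄ = 99.81 mm, Ȳ = 66.74 mm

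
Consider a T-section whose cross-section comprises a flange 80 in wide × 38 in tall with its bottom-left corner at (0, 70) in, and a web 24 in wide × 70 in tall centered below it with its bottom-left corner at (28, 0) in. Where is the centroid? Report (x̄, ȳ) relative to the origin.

x̄ = 40.00 in, ȳ = 69.78 in

web: A = 24 × 70 = 1680.00, centroid at (40.00, 35.00).
flange: A = 80 × 38 = 3040.00, centroid at (40.00, 89.00).
ΣA = 4720.00 in², ΣAx̄ = 188800.00 in³, ΣAȳ = 329360.00 in³.
x̄ = 188800.00/4720.00 = 40.00 in; ȳ = 329360.00/4720.00 = 69.78 in.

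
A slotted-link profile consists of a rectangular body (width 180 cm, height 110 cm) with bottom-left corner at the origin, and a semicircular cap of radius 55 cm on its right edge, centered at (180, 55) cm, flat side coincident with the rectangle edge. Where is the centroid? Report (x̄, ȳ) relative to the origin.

x̄ = 111.94 cm, ȳ = 55.00 cm

rectangular body: A = 180 × 110 = 19800.00, centroid at (90.00, 55.00).
semicircular end: A = ½π·55² = 4751.66, centroid at (203.34, 55.00).
ΣA = 24551.66 cm², ΣAx̄ = 2748215.27 cm³, ΣAȳ = 1350341.24 cm³.
x̄ = 2748215.27/24551.66 = 111.94 cm; ȳ = 1350341.24/24551.66 = 55.00 cm.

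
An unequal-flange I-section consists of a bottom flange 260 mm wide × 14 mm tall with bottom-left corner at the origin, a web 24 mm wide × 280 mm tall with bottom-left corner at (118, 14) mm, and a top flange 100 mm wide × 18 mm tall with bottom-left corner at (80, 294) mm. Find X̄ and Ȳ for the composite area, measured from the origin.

X̄ = 130.00 mm, Ȳ = 132.05 mm

bottom flange: A = 260 × 14 = 3640.00, centroid at (130.00, 7.00).
web: A = 24 × 280 = 6720.00, centroid at (130.00, 154.00).
top flange: A = 100 × 18 = 1800.00, centroid at (130.00, 303.00).
ΣA = 12160.00 mm²
ΣAX̄ = (3640.00)(130.00) + (6720.00)(130.00) + (1800.00)(130.00) = 1580800.00 mm³
ΣAȲ = (3640.00)(7.00) + (6720.00)(154.00) + (1800.00)(303.00) = 1605760.00 mm³
X̄ = 1580800.00 / 12160.00 = 130.00 mm
Ȳ = 1605760.00 / 12160.00 = 132.05 mm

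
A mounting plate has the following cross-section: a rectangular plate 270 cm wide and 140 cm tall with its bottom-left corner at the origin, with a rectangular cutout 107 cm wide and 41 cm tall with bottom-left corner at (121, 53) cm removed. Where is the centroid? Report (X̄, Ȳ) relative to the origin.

plate: A = 270 × 140 = 37800.00, centroid at (135.00, 70.00).
hole: A = −(107 × 41) = -4387.00, centroid at (174.50, 73.50).
ΣA = 33413.00 cm²
ΣAX̄ = (37800.00)(135.00) + (-4387.00)(174.50) = 4337468.50 cm³
ΣAȲ = (37800.00)(70.00) + (-4387.00)(73.50) = 2323555.50 cm³
X̄ = 4337468.50 / 33413.00 = 129.81 cm
Ȳ = 2323555.50 / 33413.00 = 69.54 cm

X̄ = 129.81 cm, Ȳ = 69.54 cm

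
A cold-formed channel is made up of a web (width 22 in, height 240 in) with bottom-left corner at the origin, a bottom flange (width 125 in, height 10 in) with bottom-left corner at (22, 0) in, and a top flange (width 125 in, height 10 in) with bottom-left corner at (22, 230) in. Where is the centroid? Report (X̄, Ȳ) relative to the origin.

web: A = 22 × 240 = 5280.00, centroid at (11.00, 120.00).
bottom flange: A = 125 × 10 = 1250.00, centroid at (84.50, 5.00).
top flange: A = 125 × 10 = 1250.00, centroid at (84.50, 235.00).
ΣA = 7780.00 in², ΣAX̄ = 269330.00 in³, ΣAȲ = 933600.00 in³.
X̄ = 269330.00/7780.00 = 34.62 in; Ȳ = 933600.00/7780.00 = 120.00 in.

X̄ = 34.62 in, Ȳ = 120.00 in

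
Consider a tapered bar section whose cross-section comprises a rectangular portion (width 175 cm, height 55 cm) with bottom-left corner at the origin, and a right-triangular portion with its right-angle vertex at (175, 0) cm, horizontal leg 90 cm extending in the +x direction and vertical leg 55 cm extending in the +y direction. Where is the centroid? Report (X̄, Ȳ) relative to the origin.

X̄ = 111.53 cm, Ȳ = 25.62 cm

rectangular portion: A = 175 × 55 = 9625.00, centroid at (87.50, 27.50).
triangular portion: A = ½·90·55 = 2475.00, centroid at (205.00, 18.33).
ΣA = 12100.00 cm²
ΣAX̄ = (9625.00)(87.50) + (2475.00)(205.00) = 1349562.50 cm³
ΣAȲ = (9625.00)(27.50) + (2475.00)(18.33) = 310062.50 cm³
X̄ = 1349562.50 / 12100.00 = 111.53 cm
Ȳ = 310062.50 / 12100.00 = 25.62 cm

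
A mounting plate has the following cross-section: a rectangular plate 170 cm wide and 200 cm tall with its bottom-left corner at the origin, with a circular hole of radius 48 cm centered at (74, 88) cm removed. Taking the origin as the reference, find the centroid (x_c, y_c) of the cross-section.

plate: A = 170 × 200 = 34000.00, centroid at (85.00, 100.00).
hole: A = −π·48² = -7238.23, centroid at (74.00, 88.00).
ΣA = 26761.77 cm², ΣAx_c = 2354371.02 cm³, ΣAy_c = 2763035.81 cm³.
x_c = 2354371.02/26761.77 = 87.98 cm; y_c = 2763035.81/26761.77 = 103.25 cm.

x_c = 87.98 cm, y_c = 103.25 cm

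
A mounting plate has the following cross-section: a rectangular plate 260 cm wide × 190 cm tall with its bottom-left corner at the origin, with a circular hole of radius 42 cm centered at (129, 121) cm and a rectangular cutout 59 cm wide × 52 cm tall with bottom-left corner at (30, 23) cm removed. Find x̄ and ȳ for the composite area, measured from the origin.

plate: A = 260 × 190 = 49400.00, centroid at (130.00, 95.00).
hole 1: A = −π·42² = -5541.77, centroid at (129.00, 121.00).
hole 2: A = −(59 × 52) = -3068.00, centroid at (59.50, 49.00).
ΣA = 40790.23 cm², ΣAx̄ = 5524565.74 cm³, ΣAȳ = 3872113.90 cm³.
x̄ = 5524565.74/40790.23 = 135.44 cm; ȳ = 3872113.90/40790.23 = 94.93 cm.

x̄ = 135.44 cm, ȳ = 94.93 cm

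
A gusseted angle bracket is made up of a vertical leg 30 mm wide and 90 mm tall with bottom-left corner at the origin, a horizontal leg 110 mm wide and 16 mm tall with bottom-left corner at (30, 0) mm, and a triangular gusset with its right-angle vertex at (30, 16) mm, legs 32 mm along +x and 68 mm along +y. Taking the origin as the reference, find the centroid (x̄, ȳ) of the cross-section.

x̄ = 42.24 mm, ȳ = 32.02 mm

vertical leg: A = 30 × 90 = 2700.00, centroid at (15.00, 45.00).
horizontal leg: A = 110 × 16 = 1760.00, centroid at (85.00, 8.00).
gusset: A = ½·32·68 = 1088.00, centroid at (40.67, 38.67).
ΣA = 5548.00 mm², ΣAx̄ = 234345.33 mm³, ΣAȳ = 177649.33 mm³.
x̄ = 234345.33/5548.00 = 42.24 mm; ȳ = 177649.33/5548.00 = 32.02 mm.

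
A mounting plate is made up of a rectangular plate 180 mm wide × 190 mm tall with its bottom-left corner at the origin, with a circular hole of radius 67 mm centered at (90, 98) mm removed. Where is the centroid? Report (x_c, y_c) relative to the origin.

x_c = 90.00 mm, y_c = 92.89 mm

plate: A = 180 × 190 = 34200.00, centroid at (90.00, 95.00).
hole: A = −π·67² = -14102.61, centroid at (90.00, 98.00).
ΣA = 20097.39 mm², ΣAx_c = 1808765.15 mm³, ΣAy_c = 1866944.28 mm³.
x_c = 1808765.15/20097.39 = 90.00 mm; y_c = 1866944.28/20097.39 = 92.89 mm.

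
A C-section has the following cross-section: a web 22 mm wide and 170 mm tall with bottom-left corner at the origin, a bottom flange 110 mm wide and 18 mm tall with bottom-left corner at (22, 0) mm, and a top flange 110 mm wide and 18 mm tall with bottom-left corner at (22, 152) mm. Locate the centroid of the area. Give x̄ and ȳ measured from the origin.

x̄ = 44.94 mm, ȳ = 85.00 mm

web: A = 22 × 170 = 3740.00, centroid at (11.00, 85.00).
bottom flange: A = 110 × 18 = 1980.00, centroid at (77.00, 9.00).
top flange: A = 110 × 18 = 1980.00, centroid at (77.00, 161.00).
ΣA = 7700.00 mm², ΣAx̄ = 346060.00 mm³, ΣAȳ = 654500.00 mm³.
x̄ = 346060.00/7700.00 = 44.94 mm; ȳ = 654500.00/7700.00 = 85.00 mm.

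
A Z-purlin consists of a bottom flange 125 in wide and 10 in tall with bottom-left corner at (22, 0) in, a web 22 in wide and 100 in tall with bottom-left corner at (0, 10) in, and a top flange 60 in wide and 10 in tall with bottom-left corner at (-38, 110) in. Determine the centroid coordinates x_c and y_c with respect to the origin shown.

x_c = 30.87 in, y_c = 51.17 in

bottom flange: A = 125 × 10 = 1250.00, centroid at (84.50, 5.00).
web: A = 22 × 100 = 2200.00, centroid at (11.00, 60.00).
top flange: A = 60 × 10 = 600.00, centroid at (-8.00, 115.00).
ΣA = 4050.00 in²
ΣAx_c = (1250.00)(84.50) + (2200.00)(11.00) + (600.00)(-8.00) = 125025.00 in³
ΣAy_c = (1250.00)(5.00) + (2200.00)(60.00) + (600.00)(115.00) = 207250.00 in³
x_c = 125025.00 / 4050.00 = 30.87 in
y_c = 207250.00 / 4050.00 = 51.17 in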